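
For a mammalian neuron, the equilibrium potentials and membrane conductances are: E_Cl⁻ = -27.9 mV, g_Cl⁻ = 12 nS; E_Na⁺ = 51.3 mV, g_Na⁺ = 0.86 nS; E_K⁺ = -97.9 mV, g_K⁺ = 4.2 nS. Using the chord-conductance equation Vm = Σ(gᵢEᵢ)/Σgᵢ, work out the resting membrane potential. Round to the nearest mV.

Σ gᵢEᵢ = 12·(-27.9) + 0.86·(51.3) + 4.2·(-97.9) = -701.86
Σ gᵢ = 12 + 0.86 + 4.2 = 17.06
Vm = -701.86 / 17.06 = -41.14 mV

-41 mV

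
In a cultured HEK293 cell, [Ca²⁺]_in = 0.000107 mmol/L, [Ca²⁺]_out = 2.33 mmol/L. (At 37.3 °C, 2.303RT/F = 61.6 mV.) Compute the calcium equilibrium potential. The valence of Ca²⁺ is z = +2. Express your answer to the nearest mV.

E = (61.6/z) · log₁₀([Ca²⁺]_out/[Ca²⁺]_in) with z = +2.
= (61.6/2) · log₁₀(2.33/0.000107) = 30.80 · log₁₀(2.178e+04)
= 30.80 · (4.3380) = 133.61 mV

134 mV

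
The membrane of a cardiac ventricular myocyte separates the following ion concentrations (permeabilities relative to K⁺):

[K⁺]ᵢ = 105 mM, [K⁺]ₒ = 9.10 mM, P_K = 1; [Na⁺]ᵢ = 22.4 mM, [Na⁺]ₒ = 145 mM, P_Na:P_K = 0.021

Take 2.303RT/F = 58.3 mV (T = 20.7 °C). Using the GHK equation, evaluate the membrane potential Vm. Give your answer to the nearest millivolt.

-55 mV

Vm = 58.3 · log₁₀[(Σ P·[cation]ₒ + Σ P·[anion]ᵢ) / (Σ P·[cation]ᵢ + Σ P·[anion]ₒ)]
Numerator = 1×9.10 + 0.021×145 = 12.14
Denominator = 1×105 + 0.021×22.4 = 105.5
Vm = 58.3 · log₁₀(0.11515) = 58.3 × (-0.9387) = -54.73 mV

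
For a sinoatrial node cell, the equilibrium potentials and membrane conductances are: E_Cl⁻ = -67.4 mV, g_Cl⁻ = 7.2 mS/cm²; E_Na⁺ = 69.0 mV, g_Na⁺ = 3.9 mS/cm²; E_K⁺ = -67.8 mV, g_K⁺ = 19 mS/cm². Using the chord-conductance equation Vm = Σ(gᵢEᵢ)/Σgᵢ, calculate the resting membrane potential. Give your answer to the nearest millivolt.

Σ gᵢEᵢ = 7.2·(-67.4) + 3.9·(69.0) + 19·(-67.8) = -1504.38
Σ gᵢ = 7.2 + 3.9 + 19 = 30.1
Vm = -1504.38 / 30.1 = -49.98 mV

-50 mV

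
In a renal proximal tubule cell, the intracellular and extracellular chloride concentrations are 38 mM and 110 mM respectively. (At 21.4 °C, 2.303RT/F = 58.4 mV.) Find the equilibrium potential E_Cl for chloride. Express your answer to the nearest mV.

-27 mV

E = (58.4/z) · log₁₀([Cl⁻]_out/[Cl⁻]_in) with z = -1.
For an anion, dividing by z = -1 reverses the sign.
= (58.4/-1) · log₁₀(110/38) = -58.40 · log₁₀(2.895)
= -58.40 · (0.4616) = -26.96 mV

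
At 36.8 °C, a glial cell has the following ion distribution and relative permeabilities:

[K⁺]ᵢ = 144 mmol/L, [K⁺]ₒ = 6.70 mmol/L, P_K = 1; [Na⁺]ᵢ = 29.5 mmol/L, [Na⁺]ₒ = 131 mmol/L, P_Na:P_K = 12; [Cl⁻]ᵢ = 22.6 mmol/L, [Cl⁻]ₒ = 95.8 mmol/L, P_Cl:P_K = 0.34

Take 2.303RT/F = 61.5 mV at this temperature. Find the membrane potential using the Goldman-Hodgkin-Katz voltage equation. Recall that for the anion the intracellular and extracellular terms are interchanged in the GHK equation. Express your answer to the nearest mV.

29 mV

Vm = 61.5 · log₁₀[(Σ P·[cation]ₒ + Σ P·[anion]ᵢ) / (Σ P·[cation]ᵢ + Σ P·[anion]ₒ)]
Numerator = 1×6.70 + 12×131 + 0.34×22.6 = 1586
Denominator = 1×144 + 12×29.5 + 0.34×95.8 = 530.6
Vm = 61.5 · log₁₀(2.99) = 61.5 × (0.4757) = 29.25 mV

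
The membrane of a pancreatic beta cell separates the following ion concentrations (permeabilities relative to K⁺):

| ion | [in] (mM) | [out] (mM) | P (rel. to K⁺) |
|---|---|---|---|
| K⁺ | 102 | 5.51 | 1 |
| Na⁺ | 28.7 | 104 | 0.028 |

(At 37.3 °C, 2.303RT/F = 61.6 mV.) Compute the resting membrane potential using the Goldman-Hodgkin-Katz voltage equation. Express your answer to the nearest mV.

Vm = 61.6 · log₁₀[(Σ P·[cation]ₒ + Σ P·[anion]ᵢ) / (Σ P·[cation]ᵢ + Σ P·[anion]ₒ)]
Numerator = 1×5.51 + 0.028×104 = 8.422
Denominator = 1×102 + 0.028×28.7 = 102.8
Vm = 61.6 · log₁₀(0.081923) = 61.6 × (-1.0866) = -66.93 mV

-67 mV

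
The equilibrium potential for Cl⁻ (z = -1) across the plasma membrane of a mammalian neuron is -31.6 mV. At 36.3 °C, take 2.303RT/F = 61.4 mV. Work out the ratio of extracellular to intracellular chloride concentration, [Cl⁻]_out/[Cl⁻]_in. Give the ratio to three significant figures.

log₁₀([out]/[in]) = E·z/(61.4) = -31.6 × -1 / 61.4 = 0.5147
[out]/[in] = 10^(0.5147) = 3.271

3.27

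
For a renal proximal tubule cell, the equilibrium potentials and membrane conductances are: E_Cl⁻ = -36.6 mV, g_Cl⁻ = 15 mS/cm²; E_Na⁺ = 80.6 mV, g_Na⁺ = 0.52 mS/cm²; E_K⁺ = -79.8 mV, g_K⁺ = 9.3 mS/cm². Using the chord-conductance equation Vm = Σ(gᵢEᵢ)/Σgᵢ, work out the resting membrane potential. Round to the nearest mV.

-50 mV

Σ gᵢEᵢ = 15·(-36.6) + 0.52·(80.6) + 9.3·(-79.8) = -1249.23
Σ gᵢ = 15 + 0.52 + 9.3 = 24.82
Vm = -1249.23 / 24.82 = -50.33 mV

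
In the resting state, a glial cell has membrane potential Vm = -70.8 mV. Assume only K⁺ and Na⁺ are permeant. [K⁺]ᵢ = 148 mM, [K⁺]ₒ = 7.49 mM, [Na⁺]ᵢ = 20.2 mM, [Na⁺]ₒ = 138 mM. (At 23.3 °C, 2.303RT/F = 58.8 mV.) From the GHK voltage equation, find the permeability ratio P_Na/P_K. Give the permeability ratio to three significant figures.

Let α = P_Na/P_K. GHK: Vm = 58.8·log₁₀[(Kₒ + α·Naₒ)/(Kᵢ + α·Naᵢ)].
10^(Vm/58.8) = 10^(-70.8/58.8) = 0.062506
So 0.062506·(Kᵢ + α·Naᵢ) = Kₒ + α·Naₒ → α = (0.062506·148.0 − 7.49) / (138.0 − 0.062506·20.2)
α = (9.251 − 7.49) / (138.0 − 1.263) = 1.761/136.7 = 0.01288

0.0129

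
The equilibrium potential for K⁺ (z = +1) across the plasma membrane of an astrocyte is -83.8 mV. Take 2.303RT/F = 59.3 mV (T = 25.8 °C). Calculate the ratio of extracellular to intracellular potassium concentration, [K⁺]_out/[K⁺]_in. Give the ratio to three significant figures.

log₁₀([out]/[in]) = E·z/(59.3) = -83.8 × 1 / 59.3 = -1.4132
[out]/[in] = 10^(-1.4132) = 0.03862

0.0386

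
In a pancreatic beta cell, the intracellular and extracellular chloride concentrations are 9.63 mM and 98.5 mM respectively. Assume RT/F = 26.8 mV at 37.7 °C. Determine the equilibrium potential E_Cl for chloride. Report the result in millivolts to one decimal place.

E = (26.8/z) · ln([Cl⁻]_out/[Cl⁻]_in) with z = -1.
For an anion, dividing by z = -1 reverses the sign.
= (26.8/-1) · ln(98.5/9.63) = -26.80 · ln(10.23)
= -26.80 · (2.3252) = -62.31 mV

-62.3 mV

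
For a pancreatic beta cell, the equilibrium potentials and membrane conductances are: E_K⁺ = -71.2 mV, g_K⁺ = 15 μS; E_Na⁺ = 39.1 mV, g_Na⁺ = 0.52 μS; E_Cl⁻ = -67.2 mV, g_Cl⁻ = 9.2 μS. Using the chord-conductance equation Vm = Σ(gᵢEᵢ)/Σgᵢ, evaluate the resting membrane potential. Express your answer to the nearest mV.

Σ gᵢEᵢ = 15·(-71.2) + 0.52·(39.1) + 9.2·(-67.2) = -1665.91
Σ gᵢ = 15 + 0.52 + 9.2 = 24.72
Vm = -1665.91 / 24.72 = -67.39 mV

-67 mV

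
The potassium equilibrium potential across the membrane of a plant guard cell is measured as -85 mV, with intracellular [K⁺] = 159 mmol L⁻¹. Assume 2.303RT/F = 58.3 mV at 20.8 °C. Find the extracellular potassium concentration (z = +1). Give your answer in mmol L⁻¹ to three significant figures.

Nernst: E = (58.3/1) · log₁₀([out]/[in]), so log₁₀([out]/[in]) = -85.0 × 1 / 58.3 = -1.4580.
[out]/[in] = 10^(-1.4580) = 0.03484.
[out] = 0.03484 × 159 = 5.539 mmol L⁻¹.

5.54 mmol L⁻¹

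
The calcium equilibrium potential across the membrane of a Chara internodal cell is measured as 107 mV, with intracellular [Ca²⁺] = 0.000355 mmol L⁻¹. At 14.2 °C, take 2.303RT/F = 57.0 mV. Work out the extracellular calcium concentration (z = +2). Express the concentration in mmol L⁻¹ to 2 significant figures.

Nernst: E = (57.0/2) · log₁₀([out]/[in]), so log₁₀([out]/[in]) = 107.0 × 2 / 57.0 = 3.7544.
[out]/[in] = 10^(3.7544) = 5680.
[out] = 5680 × 0.000355 = 2.017 mmol L⁻¹.

2.0 mmol L⁻¹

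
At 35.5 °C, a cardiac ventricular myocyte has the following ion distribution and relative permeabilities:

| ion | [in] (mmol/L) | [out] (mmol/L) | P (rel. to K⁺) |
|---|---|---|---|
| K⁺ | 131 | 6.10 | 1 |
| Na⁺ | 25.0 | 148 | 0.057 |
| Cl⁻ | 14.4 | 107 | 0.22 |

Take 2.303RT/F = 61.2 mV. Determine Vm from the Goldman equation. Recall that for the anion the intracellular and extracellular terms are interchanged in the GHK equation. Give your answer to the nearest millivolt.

-58 mV

Vm = 61.2 · log₁₀[(Σ P·[cation]ₒ + Σ P·[anion]ᵢ) / (Σ P·[cation]ᵢ + Σ P·[anion]ₒ)]
Numerator = 1×6.10 + 0.057×148 + 0.22×14.4 = 17.7
Denominator = 1×131 + 0.057×25.0 + 0.22×107 = 156
Vm = 61.2 · log₁₀(0.11351) = 61.2 × (-0.9450) = -57.83 mV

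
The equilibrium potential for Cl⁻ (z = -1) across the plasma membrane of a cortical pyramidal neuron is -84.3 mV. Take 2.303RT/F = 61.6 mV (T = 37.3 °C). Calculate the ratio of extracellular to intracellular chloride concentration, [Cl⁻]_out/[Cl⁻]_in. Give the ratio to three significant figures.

log₁₀([out]/[in]) = E·z/(61.6) = -84.3 × -1 / 61.6 = 1.3685
[out]/[in] = 10^(1.3685) = 23.36

23.4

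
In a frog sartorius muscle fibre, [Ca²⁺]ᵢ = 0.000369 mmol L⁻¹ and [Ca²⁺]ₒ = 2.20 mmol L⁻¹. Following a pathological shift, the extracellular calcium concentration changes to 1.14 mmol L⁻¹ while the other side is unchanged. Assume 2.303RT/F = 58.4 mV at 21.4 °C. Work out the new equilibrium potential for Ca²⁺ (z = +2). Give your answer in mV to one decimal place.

After the shift: [Ca²⁺]_out = 1.14, [Ca²⁺]_in = 0.000369 mmol L⁻¹.
E_new = (58.4/2)·log₁₀(1.14/0.000369) = 29.20 · (3.4899) = 101.90 mV

101.9 mV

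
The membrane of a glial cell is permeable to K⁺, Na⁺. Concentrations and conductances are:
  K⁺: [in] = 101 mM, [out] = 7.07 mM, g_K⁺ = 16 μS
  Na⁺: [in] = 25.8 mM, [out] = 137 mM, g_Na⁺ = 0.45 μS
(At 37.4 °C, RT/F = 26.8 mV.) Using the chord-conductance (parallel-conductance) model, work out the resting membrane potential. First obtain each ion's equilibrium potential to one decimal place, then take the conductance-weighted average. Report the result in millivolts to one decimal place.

-68.1 mV

E_K⁺ = (26.8/1)·ln(7.07/101) = -71.3 mV
E_Na⁺ = (26.8/1)·ln(137/25.8) = 44.7 mV
Vm = (Σ gᵢEᵢ)/(Σ gᵢ) = (16·-71.3 + 0.45·44.7) / (16 + 0.45)
= -1120.68 / 16.45 = -68.13 mV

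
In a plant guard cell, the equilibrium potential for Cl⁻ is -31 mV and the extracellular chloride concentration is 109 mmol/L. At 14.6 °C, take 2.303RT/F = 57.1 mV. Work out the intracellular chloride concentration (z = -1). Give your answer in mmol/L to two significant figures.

31 mmol/L

Nernst: E = (57.1/-1) · log₁₀([out]/[in]), so log₁₀([out]/[in]) = -31.0 × -1 / 57.1 = 0.5429.
[out]/[in] = 10^(0.5429) = 3.491.
[in] = 109 / 3.491 = 31.23 mmol/L.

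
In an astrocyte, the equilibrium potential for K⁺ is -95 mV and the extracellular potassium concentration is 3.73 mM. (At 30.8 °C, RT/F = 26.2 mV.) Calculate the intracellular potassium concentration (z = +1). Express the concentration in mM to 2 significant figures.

140 mM

Nernst: E = (26.2/1) · ln([out]/[in]), so ln([out]/[in]) = -95.0 × 1 / 26.2 = -3.6260.
[out]/[in] = e^(-3.6260) = 0.02662.
[in] = 3.73 / 0.02662 = 140.1 mM.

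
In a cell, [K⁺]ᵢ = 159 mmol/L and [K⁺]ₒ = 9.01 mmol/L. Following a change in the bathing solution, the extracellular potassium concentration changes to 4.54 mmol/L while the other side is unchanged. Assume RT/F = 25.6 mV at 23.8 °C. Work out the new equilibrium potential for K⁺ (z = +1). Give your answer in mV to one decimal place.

-91.0 mV

After the shift: [K⁺]_out = 4.54, [K⁺]_in = 159 mmol/L.
E_new = (25.6/1)·ln(4.54/159) = 25.60 · (-3.5560) = -91.03 mV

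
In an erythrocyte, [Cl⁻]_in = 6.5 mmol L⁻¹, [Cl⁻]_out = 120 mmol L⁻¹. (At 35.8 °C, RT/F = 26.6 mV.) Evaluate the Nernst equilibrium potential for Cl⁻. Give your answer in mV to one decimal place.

E = (26.6/z) · ln([Cl⁻]_out/[Cl⁻]_in) with z = -1.
For an anion, dividing by z = -1 reverses the sign.
= (26.6/-1) · ln(120/6.5) = -26.60 · ln(18.46)
= -26.60 · (2.9157) = -77.56 mV

-77.6 mV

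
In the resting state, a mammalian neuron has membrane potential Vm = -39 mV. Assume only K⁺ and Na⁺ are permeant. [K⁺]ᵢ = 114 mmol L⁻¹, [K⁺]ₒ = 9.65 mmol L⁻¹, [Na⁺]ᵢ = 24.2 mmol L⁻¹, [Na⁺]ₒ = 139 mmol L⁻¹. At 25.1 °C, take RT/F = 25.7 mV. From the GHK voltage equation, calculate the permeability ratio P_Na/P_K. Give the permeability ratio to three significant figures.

0.115

Let α = P_Na/P_K. GHK: Vm = 25.7·ln[(Kₒ + α·Naₒ)/(Kᵢ + α·Naᵢ)].
e^(Vm/25.7) = e^(-39.0/25.7) = 0.21926
So 0.21926·(Kᵢ + α·Naᵢ) = Kₒ + α·Naₒ → α = (0.21926·114.0 − 9.65) / (139.0 − 0.21926·24.2)
α = (25 − 9.65) / (139.0 − 5.306) = 15.35/133.7 = 0.1148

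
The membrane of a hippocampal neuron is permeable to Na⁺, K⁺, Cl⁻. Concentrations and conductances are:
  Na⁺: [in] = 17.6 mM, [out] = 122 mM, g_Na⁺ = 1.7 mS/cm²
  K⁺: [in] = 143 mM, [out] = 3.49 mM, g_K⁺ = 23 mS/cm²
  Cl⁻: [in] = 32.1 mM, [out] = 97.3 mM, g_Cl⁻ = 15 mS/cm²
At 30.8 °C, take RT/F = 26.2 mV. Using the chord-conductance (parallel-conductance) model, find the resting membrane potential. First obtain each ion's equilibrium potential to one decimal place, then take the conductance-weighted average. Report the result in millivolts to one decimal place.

-65.2 mV

E_Na⁺ = (26.2/1)·ln(122/17.6) = 50.7 mV
E_K⁺ = (26.2/1)·ln(3.49/143) = -97.3 mV
E_Cl⁻ = (26.2/-1)·ln(97.3/32.1) = -29.1 mV
Vm = (Σ gᵢEᵢ)/(Σ gᵢ) = (1.7·50.7 + 23·-97.3 + 15·-29.1) / (1.7 + 23 + 15)
= -2588.21 / 39.7 = -65.19 mV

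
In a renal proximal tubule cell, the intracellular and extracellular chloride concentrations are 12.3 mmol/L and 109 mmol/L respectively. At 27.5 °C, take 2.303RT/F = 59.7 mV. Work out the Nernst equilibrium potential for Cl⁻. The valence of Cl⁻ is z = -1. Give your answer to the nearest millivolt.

-57 mV

E = (59.7/z) · log₁₀([Cl⁻]_out/[Cl⁻]_in) with z = -1.
For an anion, dividing by z = -1 reverses the sign.
= (59.7/-1) · log₁₀(109/12.3) = -59.70 · log₁₀(8.862)
= -59.70 · (0.9475) = -56.57 mV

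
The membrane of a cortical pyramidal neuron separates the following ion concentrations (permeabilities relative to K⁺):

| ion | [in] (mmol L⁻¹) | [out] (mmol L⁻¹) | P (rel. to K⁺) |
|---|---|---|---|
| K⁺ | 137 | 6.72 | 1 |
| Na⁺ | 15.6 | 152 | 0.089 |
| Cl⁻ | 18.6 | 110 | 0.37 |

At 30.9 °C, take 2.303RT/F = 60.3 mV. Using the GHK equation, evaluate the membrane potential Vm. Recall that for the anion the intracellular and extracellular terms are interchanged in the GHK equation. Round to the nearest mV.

Vm = 60.3 · log₁₀[(Σ P·[cation]ₒ + Σ P·[anion]ᵢ) / (Σ P·[cation]ᵢ + Σ P·[anion]ₒ)]
Numerator = 1×6.72 + 0.089×152 + 0.37×18.6 = 27.13
Denominator = 1×137 + 0.089×15.6 + 0.37×110 = 179.1
Vm = 60.3 · log₁₀(0.15149) = 60.3 × (-0.8196) = -49.42 mV

-49 mV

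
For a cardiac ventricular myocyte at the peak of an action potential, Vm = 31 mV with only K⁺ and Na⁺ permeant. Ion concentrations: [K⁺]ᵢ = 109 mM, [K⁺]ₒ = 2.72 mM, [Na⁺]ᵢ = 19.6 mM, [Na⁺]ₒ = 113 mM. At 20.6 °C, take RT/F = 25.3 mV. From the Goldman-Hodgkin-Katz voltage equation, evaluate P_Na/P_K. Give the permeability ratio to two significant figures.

Let α = P_Na/P_K. GHK: Vm = 25.3·ln[(Kₒ + α·Naₒ)/(Kᵢ + α·Naᵢ)].
e^(Vm/25.3) = e^(31.0/25.3) = 3.4052
So 3.4052·(Kᵢ + α·Naᵢ) = Kₒ + α·Naₒ → α = (3.4052·109.0 − 2.72) / (113.0 − 3.4052·19.6)
α = (371.2 − 2.72) / (113.0 − 66.74) = 368.4/46.26 = 7.965

8.0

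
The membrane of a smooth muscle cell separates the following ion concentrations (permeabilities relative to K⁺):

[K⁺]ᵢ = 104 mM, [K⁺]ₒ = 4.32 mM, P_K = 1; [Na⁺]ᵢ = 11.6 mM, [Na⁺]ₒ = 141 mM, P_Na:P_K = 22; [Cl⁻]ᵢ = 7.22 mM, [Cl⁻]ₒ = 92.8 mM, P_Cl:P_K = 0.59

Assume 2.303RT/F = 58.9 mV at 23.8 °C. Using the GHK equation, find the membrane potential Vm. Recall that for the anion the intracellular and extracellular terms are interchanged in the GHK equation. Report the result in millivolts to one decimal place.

51.6 mV

Vm = 58.9 · log₁₀[(Σ P·[cation]ₒ + Σ P·[anion]ᵢ) / (Σ P·[cation]ᵢ + Σ P·[anion]ₒ)]
Numerator = 1×4.32 + 22×141 + 0.59×7.22 = 3111
Denominator = 1×104 + 22×11.6 + 0.59×92.8 = 414
Vm = 58.9 · log₁₀(7.5143) = 58.9 × (0.8759) = 51.59 mV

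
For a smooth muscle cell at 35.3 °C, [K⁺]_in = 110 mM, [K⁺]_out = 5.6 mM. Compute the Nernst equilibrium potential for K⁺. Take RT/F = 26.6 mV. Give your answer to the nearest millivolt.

E = (26.6/z) · ln([K⁺]_out/[K⁺]_in) with z = +1.
= (26.6/1) · ln(5.6/110) = 26.60 · ln(0.05091)
= 26.60 · (-2.9777) = -79.21 mV

-79 mV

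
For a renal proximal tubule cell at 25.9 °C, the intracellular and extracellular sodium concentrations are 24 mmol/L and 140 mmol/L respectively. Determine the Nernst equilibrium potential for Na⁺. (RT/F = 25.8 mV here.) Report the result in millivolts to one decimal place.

45.5 mV

E = (25.8/z) · ln([Na⁺]_out/[Na⁺]_in) with z = +1.
= (25.8/1) · ln(140/24) = 25.80 · ln(5.833)
= 25.80 · (1.7636) = 45.50 mV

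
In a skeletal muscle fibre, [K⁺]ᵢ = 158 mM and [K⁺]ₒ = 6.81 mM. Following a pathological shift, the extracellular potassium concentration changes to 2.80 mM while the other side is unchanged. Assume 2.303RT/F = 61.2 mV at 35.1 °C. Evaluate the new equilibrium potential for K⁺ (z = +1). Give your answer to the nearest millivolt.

-107 mV

After the shift: [K⁺]_out = 2.80, [K⁺]_in = 158 mM.
E_new = (61.2/1)·log₁₀(2.80/158) = 61.20 · (-1.7515) = -107.19 mV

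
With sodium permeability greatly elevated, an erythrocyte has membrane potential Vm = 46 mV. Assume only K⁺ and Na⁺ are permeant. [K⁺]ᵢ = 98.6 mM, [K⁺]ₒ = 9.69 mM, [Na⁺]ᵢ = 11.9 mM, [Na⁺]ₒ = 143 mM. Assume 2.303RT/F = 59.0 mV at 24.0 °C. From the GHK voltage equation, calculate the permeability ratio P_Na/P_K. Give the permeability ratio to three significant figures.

8.18

Let α = P_Na/P_K. GHK: Vm = 59.0·log₁₀[(Kₒ + α·Naₒ)/(Kᵢ + α·Naᵢ)].
10^(Vm/59.0) = 10^(46.0/59.0) = 6.0209
So 6.0209·(Kᵢ + α·Naᵢ) = Kₒ + α·Naₒ → α = (6.0209·98.6 − 9.69) / (143.0 − 6.0209·11.9)
α = (593.7 − 9.69) / (143.0 − 71.65) = 584/71.35 = 8.184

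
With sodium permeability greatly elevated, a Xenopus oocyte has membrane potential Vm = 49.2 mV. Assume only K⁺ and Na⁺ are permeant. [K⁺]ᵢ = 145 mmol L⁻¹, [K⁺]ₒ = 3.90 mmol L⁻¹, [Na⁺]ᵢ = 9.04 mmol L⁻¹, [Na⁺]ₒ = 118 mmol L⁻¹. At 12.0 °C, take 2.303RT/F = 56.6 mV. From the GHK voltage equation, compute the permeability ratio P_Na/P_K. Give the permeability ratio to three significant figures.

20.9

Let α = P_Na/P_K. GHK: Vm = 56.6·log₁₀[(Kₒ + α·Naₒ)/(Kᵢ + α·Naᵢ)].
10^(Vm/56.6) = 10^(49.2/56.6) = 7.4004
So 7.4004·(Kᵢ + α·Naᵢ) = Kₒ + α·Naₒ → α = (7.4004·145.0 − 3.9) / (118.0 − 7.4004·9.04)
α = (1073 − 3.9) / (118.0 − 66.9) = 1069/51.1 = 20.92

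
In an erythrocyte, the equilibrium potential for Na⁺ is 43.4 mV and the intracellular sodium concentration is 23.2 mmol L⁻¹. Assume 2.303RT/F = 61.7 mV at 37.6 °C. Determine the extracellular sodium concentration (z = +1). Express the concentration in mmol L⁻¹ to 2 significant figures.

120 mmol L⁻¹

Nernst: E = (61.7/1) · log₁₀([out]/[in]), so log₁₀([out]/[in]) = 43.4 × 1 / 61.7 = 0.7034.
[out]/[in] = 10^(0.7034) = 5.051.
[out] = 5.051 × 23.2 = 117.2 mmol L⁻¹.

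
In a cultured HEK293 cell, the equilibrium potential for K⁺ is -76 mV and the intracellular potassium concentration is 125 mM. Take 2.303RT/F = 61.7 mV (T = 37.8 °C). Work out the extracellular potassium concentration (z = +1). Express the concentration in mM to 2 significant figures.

7.3 mM

Nernst: E = (61.7/1) · log₁₀([out]/[in]), so log₁₀([out]/[in]) = -76.0 × 1 / 61.7 = -1.2318.
[out]/[in] = 10^(-1.2318) = 0.05865.
[out] = 0.05865 × 125 = 7.331 mM.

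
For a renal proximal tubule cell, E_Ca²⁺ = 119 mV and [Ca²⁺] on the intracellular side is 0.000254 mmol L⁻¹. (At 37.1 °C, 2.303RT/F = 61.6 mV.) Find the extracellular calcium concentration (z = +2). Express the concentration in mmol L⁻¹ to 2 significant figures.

Nernst: E = (61.6/2) · log₁₀([out]/[in]), so log₁₀([out]/[in]) = 119.0 × 2 / 61.6 = 3.8636.
[out]/[in] = 10^(3.8636) = 7305.
[out] = 7305 × 0.000254 = 1.856 mmol L⁻¹.

1.9 mmol L⁻¹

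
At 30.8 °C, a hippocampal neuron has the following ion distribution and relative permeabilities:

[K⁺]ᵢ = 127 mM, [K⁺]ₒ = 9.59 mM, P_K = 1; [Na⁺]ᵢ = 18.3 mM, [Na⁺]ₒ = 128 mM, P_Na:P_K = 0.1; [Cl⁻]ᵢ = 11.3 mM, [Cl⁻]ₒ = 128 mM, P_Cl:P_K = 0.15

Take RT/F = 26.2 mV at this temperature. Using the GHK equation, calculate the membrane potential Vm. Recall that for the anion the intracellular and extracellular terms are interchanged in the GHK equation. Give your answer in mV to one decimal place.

Vm = 26.2 · ln[(Σ P·[cation]ₒ + Σ P·[anion]ᵢ) / (Σ P·[cation]ᵢ + Σ P·[anion]ₒ)]
Numerator = 1×9.59 + 0.1×128 + 0.15×11.3 = 24.09
Denominator = 1×127 + 0.1×18.3 + 0.15×128 = 148
Vm = 26.2 · ln(0.1627) = 26.2 × (-1.8158) = -47.57 mV

-47.6 mV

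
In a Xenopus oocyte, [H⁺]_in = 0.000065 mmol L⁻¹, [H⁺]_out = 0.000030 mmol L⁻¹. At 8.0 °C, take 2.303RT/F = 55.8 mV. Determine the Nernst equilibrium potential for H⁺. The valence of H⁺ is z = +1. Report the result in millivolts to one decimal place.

E = (55.8/z) · log₁₀([H⁺]_out/[H⁺]_in) with z = +1.
= (55.8/1) · log₁₀(0.000030/0.000065) = 55.80 · log₁₀(0.4615)
= 55.80 · (-0.3358) = -18.74 mV

-18.7 mV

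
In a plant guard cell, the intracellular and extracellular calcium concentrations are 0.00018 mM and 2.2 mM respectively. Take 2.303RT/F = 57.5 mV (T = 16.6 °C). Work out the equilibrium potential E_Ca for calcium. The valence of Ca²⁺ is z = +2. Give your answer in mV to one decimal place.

117.5 mV

E = (57.5/z) · log₁₀([Ca²⁺]_out/[Ca²⁺]_in) with z = +2.
= (57.5/2) · log₁₀(2.2/0.00018) = 28.75 · log₁₀(1.222e+04)
= 28.75 · (4.0872) = 117.51 mV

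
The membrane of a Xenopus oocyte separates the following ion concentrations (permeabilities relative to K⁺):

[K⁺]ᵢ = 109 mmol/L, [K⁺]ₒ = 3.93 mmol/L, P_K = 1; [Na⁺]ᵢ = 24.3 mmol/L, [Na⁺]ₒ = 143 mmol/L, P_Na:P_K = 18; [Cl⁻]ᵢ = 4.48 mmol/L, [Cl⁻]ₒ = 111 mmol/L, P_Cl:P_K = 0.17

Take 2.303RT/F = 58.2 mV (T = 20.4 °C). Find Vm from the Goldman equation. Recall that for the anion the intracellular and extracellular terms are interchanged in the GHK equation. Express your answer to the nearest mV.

38 mV

Vm = 58.2 · log₁₀[(Σ P·[cation]ₒ + Σ P·[anion]ᵢ) / (Σ P·[cation]ᵢ + Σ P·[anion]ₒ)]
Numerator = 1×3.93 + 18×143 + 0.17×4.48 = 2579
Denominator = 1×109 + 18×24.3 + 0.17×111 = 565.3
Vm = 58.2 · log₁₀(4.5619) = 58.2 × (0.6591) = 38.36 mV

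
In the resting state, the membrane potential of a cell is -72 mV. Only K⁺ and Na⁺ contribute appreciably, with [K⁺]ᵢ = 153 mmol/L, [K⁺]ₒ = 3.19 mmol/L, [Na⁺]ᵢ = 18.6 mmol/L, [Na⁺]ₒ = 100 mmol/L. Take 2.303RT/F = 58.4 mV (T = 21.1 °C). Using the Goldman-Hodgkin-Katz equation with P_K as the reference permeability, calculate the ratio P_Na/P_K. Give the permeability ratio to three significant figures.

Let α = P_Na/P_K. GHK: Vm = 58.4·log₁₀[(Kₒ + α·Naₒ)/(Kᵢ + α·Naᵢ)].
10^(Vm/58.4) = 10^(-72.0/58.4) = 0.058496
So 0.058496·(Kᵢ + α·Naᵢ) = Kₒ + α·Naₒ → α = (0.058496·153.0 − 3.19) / (100.0 − 0.058496·18.6)
α = (8.95 − 3.19) / (100.0 − 1.088) = 5.76/98.91 = 0.05823

0.0582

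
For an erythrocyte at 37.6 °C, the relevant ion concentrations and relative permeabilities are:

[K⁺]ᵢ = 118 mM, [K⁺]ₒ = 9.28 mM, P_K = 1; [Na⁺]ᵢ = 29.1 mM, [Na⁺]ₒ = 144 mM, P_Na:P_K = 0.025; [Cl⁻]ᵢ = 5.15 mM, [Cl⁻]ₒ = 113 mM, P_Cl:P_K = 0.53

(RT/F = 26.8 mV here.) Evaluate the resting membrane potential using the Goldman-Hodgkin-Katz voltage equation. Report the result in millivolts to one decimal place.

-65.3 mV

Vm = 26.8 · ln[(Σ P·[cation]ₒ + Σ P·[anion]ᵢ) / (Σ P·[cation]ᵢ + Σ P·[anion]ₒ)]
Numerator = 1×9.28 + 0.025×144 + 0.53×5.15 = 15.61
Denominator = 1×118 + 0.025×29.1 + 0.53×113 = 178.6
Vm = 26.8 · ln(0.087391) = 26.8 × (-2.4374) = -65.32 mV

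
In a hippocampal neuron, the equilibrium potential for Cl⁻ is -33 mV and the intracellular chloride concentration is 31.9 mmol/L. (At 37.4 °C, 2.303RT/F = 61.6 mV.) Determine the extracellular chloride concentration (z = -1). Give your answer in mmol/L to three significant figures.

Nernst: E = (61.6/-1) · log₁₀([out]/[in]), so log₁₀([out]/[in]) = -33.0 × -1 / 61.6 = 0.5357.
[out]/[in] = 10^(0.5357) = 3.433.
[out] = 3.433 × 31.9 = 109.5 mmol/L.

110 mmol/L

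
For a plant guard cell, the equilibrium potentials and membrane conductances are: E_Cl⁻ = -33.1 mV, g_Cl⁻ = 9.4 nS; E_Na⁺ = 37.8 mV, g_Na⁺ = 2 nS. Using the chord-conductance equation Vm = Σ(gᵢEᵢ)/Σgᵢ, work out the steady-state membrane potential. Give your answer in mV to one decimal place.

-20.7 mV

Σ gᵢEᵢ = 9.4·(-33.1) + 2·(37.8) = -235.54
Σ gᵢ = 9.4 + 2 = 11.4
Vm = -235.54 / 11.4 = -20.66 mV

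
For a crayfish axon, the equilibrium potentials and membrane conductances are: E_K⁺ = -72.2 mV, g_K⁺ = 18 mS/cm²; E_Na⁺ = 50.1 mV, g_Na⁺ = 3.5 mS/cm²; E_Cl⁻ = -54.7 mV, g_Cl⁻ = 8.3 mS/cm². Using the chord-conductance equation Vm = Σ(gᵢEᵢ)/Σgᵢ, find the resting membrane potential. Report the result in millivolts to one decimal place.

-53.0 mV

Σ gᵢEᵢ = 18·(-72.2) + 3.5·(50.1) + 8.3·(-54.7) = -1578.26
Σ gᵢ = 18 + 3.5 + 8.3 = 29.8
Vm = -1578.26 / 29.8 = -52.96 mV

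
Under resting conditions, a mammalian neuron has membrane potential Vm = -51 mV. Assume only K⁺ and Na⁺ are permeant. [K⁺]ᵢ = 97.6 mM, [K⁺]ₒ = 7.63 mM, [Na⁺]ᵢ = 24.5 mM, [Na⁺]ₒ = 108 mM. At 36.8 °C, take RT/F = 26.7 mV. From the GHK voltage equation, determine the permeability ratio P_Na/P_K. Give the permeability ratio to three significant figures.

0.0654

Let α = P_Na/P_K. GHK: Vm = 26.7·ln[(Kₒ + α·Naₒ)/(Kᵢ + α·Naᵢ)].
e^(Vm/26.7) = e^(-51.0/26.7) = 0.14806
So 0.14806·(Kᵢ + α·Naᵢ) = Kₒ + α·Naₒ → α = (0.14806·97.6 − 7.63) / (108.0 − 0.14806·24.5)
α = (14.45 − 7.63) / (108.0 − 3.628) = 6.821/104.4 = 0.06535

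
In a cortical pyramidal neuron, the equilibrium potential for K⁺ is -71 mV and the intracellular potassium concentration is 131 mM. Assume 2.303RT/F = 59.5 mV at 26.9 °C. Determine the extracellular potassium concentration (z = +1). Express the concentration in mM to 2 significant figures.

Nernst: E = (59.5/1) · log₁₀([out]/[in]), so log₁₀([out]/[in]) = -71.0 × 1 / 59.5 = -1.1933.
[out]/[in] = 10^(-1.1933) = 0.06408.
[out] = 0.06408 × 131 = 8.394 mM.

8.4 mM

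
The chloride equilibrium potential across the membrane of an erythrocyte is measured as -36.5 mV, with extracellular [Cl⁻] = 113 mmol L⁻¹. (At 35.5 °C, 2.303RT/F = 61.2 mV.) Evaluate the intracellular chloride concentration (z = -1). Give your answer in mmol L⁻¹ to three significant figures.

Nernst: E = (61.2/-1) · log₁₀([out]/[in]), so log₁₀([out]/[in]) = -36.5 × -1 / 61.2 = 0.5964.
[out]/[in] = 10^(0.5964) = 3.948.
[in] = 113 / 3.948 = 28.62 mmol L⁻¹.

28.6 mmol L⁻¹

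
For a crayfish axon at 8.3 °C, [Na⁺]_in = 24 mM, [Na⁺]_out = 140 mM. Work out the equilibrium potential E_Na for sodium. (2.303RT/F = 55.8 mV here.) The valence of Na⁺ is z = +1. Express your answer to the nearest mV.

43 mV

E = (55.8/z) · log₁₀([Na⁺]_out/[Na⁺]_in) with z = +1.
= (55.8/1) · log₁₀(140/24) = 55.80 · log₁₀(5.833)
= 55.80 · (0.7659) = 42.74 mV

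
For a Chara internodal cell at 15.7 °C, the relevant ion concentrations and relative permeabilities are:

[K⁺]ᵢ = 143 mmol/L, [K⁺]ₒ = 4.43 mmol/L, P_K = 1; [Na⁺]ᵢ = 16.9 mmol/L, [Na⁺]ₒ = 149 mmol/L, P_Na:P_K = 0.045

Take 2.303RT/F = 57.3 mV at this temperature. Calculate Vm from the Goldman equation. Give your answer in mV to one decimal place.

Vm = 57.3 · log₁₀[(Σ P·[cation]ₒ + Σ P·[anion]ᵢ) / (Σ P·[cation]ᵢ + Σ P·[anion]ₒ)]
Numerator = 1×4.43 + 0.045×149 = 11.13
Denominator = 1×143 + 0.045×16.9 = 143.8
Vm = 57.3 · log₁₀(0.077455) = 57.3 × (-1.1109) = -63.66 mV

-63.7 mV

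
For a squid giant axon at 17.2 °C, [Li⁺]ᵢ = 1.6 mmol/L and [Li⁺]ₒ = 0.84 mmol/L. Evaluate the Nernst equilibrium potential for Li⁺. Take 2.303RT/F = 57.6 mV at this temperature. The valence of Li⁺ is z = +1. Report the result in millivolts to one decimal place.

E = (57.6/z) · log₁₀([Li⁺]_out/[Li⁺]_in) with z = +1.
= (57.6/1) · log₁₀(0.84/1.6) = 57.60 · log₁₀(0.525)
= 57.60 · (-0.2798) = -16.12 mV

-16.1 mV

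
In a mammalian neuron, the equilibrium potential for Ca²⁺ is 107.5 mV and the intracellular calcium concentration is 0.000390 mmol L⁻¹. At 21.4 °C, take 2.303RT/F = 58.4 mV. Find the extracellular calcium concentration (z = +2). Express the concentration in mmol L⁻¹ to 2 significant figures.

Nernst: E = (58.4/2) · log₁₀([out]/[in]), so log₁₀([out]/[in]) = 107.5 × 2 / 58.4 = 3.6815.
[out]/[in] = 10^(3.6815) = 4803.
[out] = 4803 × 0.000390 = 1.873 mmol L⁻¹.

1.9 mmol L⁻¹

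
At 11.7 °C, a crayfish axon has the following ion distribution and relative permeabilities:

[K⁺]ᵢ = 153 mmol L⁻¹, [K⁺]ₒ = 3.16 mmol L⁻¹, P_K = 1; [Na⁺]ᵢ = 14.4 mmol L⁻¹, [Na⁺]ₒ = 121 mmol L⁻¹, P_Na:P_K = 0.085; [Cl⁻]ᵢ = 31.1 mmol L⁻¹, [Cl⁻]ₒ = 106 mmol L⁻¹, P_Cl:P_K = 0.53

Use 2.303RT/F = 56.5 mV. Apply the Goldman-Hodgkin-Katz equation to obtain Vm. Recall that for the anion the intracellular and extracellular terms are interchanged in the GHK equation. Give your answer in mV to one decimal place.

-47.9 mV

Vm = 56.5 · log₁₀[(Σ P·[cation]ₒ + Σ P·[anion]ᵢ) / (Σ P·[cation]ᵢ + Σ P·[anion]ₒ)]
Numerator = 1×3.16 + 0.085×121 + 0.53×31.1 = 29.93
Denominator = 1×153 + 0.085×14.4 + 0.53×106 = 210.4
Vm = 56.5 · log₁₀(0.14224) = 56.5 × (-0.8470) = -47.85 mV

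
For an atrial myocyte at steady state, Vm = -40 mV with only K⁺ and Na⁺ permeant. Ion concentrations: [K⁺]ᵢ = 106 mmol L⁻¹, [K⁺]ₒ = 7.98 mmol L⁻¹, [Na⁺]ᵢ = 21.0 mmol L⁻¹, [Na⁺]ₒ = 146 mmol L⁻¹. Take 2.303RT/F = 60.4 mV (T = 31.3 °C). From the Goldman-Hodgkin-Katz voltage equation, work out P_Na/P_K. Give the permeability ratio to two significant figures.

Let α = P_Na/P_K. GHK: Vm = 60.4·log₁₀[(Kₒ + α·Naₒ)/(Kᵢ + α·Naᵢ)].
10^(Vm/60.4) = 10^(-40.0/60.4) = 0.21764
So 0.21764·(Kᵢ + α·Naᵢ) = Kₒ + α·Naₒ → α = (0.21764·106.0 − 7.98) / (146.0 − 0.21764·21.0)
α = (23.07 − 7.98) / (146.0 − 4.571) = 15.09/141.4 = 0.1067

0.11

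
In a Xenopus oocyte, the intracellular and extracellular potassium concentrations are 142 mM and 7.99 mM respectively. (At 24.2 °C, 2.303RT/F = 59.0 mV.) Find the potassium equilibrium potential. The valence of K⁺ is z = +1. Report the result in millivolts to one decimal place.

E = (59.0/z) · log₁₀([K⁺]_out/[K⁺]_in) with z = +1.
= (59.0/1) · log₁₀(7.99/142) = 59.00 · log₁₀(0.05627)
= 59.00 · (-1.2497) = -73.73 mV

-73.7 mV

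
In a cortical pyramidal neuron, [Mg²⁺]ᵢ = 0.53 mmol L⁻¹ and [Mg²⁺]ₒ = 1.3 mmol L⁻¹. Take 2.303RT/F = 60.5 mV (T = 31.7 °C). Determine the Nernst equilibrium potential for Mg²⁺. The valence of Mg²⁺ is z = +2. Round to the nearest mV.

E = (60.5/z) · log₁₀([Mg²⁺]_out/[Mg²⁺]_in) with z = +2.
= (60.5/2) · log₁₀(1.3/0.53) = 30.25 · log₁₀(2.453)
= 30.25 · (0.3897) = 11.79 mV

12 mV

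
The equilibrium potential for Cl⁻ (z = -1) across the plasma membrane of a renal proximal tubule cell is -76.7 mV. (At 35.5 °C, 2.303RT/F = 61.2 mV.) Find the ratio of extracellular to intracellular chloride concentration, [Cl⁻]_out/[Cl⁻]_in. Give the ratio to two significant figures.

18

log₁₀([out]/[in]) = E·z/(61.2) = -76.7 × -1 / 61.2 = 1.2533
[out]/[in] = 10^(1.2533) = 17.92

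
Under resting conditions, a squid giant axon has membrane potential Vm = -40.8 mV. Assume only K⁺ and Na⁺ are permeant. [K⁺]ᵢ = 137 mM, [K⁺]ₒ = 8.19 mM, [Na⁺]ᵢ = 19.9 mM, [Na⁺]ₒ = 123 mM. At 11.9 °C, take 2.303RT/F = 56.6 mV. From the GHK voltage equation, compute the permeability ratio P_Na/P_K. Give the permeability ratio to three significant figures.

Let α = P_Na/P_K. GHK: Vm = 56.6·log₁₀[(Kₒ + α·Naₒ)/(Kᵢ + α·Naᵢ)].
10^(Vm/56.6) = 10^(-40.8/56.6) = 0.19017
So 0.19017·(Kᵢ + α·Naᵢ) = Kₒ + α·Naₒ → α = (0.19017·137.0 − 8.19) / (123.0 − 0.19017·19.9)
α = (26.05 − 8.19) / (123.0 − 3.784) = 17.86/119.2 = 0.1498

0.150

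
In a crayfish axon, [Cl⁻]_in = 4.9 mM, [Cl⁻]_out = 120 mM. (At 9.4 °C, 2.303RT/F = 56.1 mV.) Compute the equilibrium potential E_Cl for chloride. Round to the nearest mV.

E = (56.1/z) · log₁₀([Cl⁻]_out/[Cl⁻]_in) with z = -1.
For an anion, dividing by z = -1 reverses the sign.
= (56.1/-1) · log₁₀(120/4.9) = -56.10 · log₁₀(24.49)
= -56.10 · (1.3890) = -77.92 mV

-78 mV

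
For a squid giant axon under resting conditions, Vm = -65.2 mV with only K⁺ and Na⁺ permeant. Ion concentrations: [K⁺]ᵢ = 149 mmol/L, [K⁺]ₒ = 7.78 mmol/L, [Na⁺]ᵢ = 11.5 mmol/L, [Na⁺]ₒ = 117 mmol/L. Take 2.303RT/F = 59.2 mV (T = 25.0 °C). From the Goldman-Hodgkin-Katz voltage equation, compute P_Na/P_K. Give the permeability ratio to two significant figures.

Let α = P_Na/P_K. GHK: Vm = 59.2·log₁₀[(Kₒ + α·Naₒ)/(Kᵢ + α·Naᵢ)].
10^(Vm/59.2) = 10^(-65.2/59.2) = 0.079186
So 0.079186·(Kᵢ + α·Naᵢ) = Kₒ + α·Naₒ → α = (0.079186·149.0 − 7.78) / (117.0 − 0.079186·11.5)
α = (11.8 − 7.78) / (117.0 − 0.9106) = 4.019/116.1 = 0.03462

0.035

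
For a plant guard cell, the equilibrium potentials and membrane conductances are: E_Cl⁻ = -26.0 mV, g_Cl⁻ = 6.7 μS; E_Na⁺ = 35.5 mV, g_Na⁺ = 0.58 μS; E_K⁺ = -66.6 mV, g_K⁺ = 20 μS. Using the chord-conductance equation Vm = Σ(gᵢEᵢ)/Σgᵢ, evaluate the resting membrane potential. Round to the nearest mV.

-54 mV

Σ gᵢEᵢ = 6.7·(-26.0) + 0.58·(35.5) + 20·(-66.6) = -1485.61
Σ gᵢ = 6.7 + 0.58 + 20 = 27.28
Vm = -1485.61 / 27.28 = -54.46 mV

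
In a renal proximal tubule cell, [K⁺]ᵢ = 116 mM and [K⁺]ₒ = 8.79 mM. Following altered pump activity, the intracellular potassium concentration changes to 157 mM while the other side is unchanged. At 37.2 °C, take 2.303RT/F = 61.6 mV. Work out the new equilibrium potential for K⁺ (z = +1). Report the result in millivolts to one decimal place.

-77.1 mV

After the shift: [K⁺]_out = 8.79, [K⁺]_in = 157 mM.
E_new = (61.6/1)·log₁₀(8.79/157) = 61.60 · (-1.2519) = -77.12 mV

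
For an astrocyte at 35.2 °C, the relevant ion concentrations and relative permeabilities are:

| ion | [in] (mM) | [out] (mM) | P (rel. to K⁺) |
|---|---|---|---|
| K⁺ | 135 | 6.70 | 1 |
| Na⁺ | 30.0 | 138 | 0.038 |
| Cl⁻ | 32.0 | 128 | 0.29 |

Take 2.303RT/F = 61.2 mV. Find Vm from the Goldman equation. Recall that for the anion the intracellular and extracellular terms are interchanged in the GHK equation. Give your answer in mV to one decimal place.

Vm = 61.2 · log₁₀[(Σ P·[cation]ₒ + Σ P·[anion]ᵢ) / (Σ P·[cation]ᵢ + Σ P·[anion]ₒ)]
Numerator = 1×6.70 + 0.038×138 + 0.29×32.0 = 21.22
Denominator = 1×135 + 0.038×30.0 + 0.29×128 = 173.3
Vm = 61.2 · log₁₀(0.1225) = 61.2 × (-0.9119) = -55.81 mV

-55.8 mV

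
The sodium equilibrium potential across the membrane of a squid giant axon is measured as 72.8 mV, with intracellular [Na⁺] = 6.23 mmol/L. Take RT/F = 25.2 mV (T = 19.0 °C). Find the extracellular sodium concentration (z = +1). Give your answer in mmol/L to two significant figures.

Nernst: E = (25.2/1) · ln([out]/[in]), so ln([out]/[in]) = 72.8 × 1 / 25.2 = 2.8889.
[out]/[in] = e^(2.8889) = 17.97.
[out] = 17.97 × 6.23 = 112 mmol/L.

110 mmol/L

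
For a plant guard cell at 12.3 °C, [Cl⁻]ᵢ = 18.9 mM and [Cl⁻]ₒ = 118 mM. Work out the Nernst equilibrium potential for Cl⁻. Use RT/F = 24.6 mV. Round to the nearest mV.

-45 mV

E = (24.6/z) · ln([Cl⁻]_out/[Cl⁻]_in) with z = -1.
For an anion, dividing by z = -1 reverses the sign.
= (24.6/-1) · ln(118/18.9) = -24.60 · ln(6.243)
= -24.60 · (1.8315) = -45.06 mV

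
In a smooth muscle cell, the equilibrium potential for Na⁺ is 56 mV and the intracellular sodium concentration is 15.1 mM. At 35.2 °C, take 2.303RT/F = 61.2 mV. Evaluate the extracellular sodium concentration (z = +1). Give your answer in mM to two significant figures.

120 mM

Nernst: E = (61.2/1) · log₁₀([out]/[in]), so log₁₀([out]/[in]) = 56.0 × 1 / 61.2 = 0.9150.
[out]/[in] = 10^(0.9150) = 8.223.
[out] = 8.223 × 15.1 = 124.2 mM.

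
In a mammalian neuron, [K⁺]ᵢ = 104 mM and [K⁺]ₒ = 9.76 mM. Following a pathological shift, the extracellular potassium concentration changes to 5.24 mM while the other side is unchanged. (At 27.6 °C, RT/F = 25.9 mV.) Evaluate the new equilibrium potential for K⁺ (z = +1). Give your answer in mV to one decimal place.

-77.4 mV

After the shift: [K⁺]_out = 5.24, [K⁺]_in = 104 mM.
E_new = (25.9/1)·ln(5.24/104) = 25.90 · (-2.9881) = -77.39 mV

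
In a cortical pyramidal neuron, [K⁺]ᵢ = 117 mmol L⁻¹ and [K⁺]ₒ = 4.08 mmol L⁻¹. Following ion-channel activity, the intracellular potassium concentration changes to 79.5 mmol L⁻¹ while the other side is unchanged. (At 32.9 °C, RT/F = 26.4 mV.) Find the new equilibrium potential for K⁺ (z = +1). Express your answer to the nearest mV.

-78 mV

After the shift: [K⁺]_out = 4.08, [K⁺]_in = 79.5 mmol L⁻¹.
E_new = (26.4/1)·ln(4.08/79.5) = 26.40 · (-2.9697) = -78.40 mV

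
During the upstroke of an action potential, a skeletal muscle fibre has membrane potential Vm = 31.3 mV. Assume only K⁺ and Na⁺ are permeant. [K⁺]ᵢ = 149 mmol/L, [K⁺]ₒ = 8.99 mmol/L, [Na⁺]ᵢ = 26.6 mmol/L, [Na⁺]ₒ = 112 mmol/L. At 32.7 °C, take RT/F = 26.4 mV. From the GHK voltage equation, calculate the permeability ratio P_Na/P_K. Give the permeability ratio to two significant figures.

19

Let α = P_Na/P_K. GHK: Vm = 26.4·ln[(Kₒ + α·Naₒ)/(Kᵢ + α·Naᵢ)].
e^(Vm/26.4) = e^(31.3/26.4) = 3.2727
So 3.2727·(Kᵢ + α·Naᵢ) = Kₒ + α·Naₒ → α = (3.2727·149.0 − 8.99) / (112.0 − 3.2727·26.6)
α = (487.6 − 8.99) / (112.0 − 87.05) = 478.6/24.95 = 19.19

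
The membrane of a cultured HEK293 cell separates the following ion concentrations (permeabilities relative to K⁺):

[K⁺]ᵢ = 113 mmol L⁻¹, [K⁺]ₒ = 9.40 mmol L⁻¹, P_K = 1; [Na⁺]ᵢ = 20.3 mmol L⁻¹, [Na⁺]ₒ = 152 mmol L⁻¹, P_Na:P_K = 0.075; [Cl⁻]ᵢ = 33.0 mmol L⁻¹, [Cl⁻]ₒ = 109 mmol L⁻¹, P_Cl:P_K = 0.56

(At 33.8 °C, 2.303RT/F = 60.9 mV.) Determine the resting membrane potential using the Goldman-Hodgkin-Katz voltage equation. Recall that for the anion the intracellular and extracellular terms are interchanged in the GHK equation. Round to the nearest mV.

Vm = 60.9 · log₁₀[(Σ P·[cation]ₒ + Σ P·[anion]ᵢ) / (Σ P·[cation]ᵢ + Σ P·[anion]ₒ)]
Numerator = 1×9.40 + 0.075×152 + 0.56×33.0 = 39.28
Denominator = 1×113 + 0.075×20.3 + 0.56×109 = 175.6
Vm = 60.9 · log₁₀(0.22374) = 60.9 × (-0.6503) = -39.60 mV

-40 mV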